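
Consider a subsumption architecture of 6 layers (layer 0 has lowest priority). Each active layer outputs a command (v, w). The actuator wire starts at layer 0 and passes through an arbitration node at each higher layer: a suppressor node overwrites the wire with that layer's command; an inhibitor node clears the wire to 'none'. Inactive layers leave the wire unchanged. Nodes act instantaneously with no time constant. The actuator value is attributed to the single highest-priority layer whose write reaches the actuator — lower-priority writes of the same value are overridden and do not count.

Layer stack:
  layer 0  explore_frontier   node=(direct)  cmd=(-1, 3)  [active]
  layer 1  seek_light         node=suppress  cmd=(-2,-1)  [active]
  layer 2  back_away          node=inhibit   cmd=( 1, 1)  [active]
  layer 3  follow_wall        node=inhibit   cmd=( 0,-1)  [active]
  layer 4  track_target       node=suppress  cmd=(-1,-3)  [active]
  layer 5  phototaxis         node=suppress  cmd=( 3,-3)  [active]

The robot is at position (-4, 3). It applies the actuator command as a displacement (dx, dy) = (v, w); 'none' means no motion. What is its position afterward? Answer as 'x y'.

-1 0

layer 0 (explore_frontier) active — direct: (-1, 3)
layer 1 (seek_light) active — suppresses: (-2, -1)
layer 2 (back_away) active — inhibits: none
layer 3 (follow_wall) active — inhibits: none
layer 4 (track_target) active — suppresses: (-1, -3)
layer 5 (phototaxis) active — suppresses: (3, -3)
→ actuator (3, -3)
position: (-4, 3) + (3, -3) = (-1, 0)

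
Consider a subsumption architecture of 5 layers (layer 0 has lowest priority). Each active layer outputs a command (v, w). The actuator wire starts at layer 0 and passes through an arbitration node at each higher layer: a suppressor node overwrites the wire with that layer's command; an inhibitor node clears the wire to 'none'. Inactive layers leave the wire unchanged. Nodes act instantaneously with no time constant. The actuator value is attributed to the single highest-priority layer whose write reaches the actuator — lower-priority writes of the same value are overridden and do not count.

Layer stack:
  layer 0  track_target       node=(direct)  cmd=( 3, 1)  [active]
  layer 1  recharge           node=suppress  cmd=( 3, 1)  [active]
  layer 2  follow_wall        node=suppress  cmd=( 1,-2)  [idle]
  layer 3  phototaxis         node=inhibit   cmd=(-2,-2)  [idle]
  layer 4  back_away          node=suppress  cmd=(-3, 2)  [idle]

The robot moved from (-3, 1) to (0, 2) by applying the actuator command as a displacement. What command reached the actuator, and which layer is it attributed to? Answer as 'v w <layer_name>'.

3 1 recharge

displacement = (0, 2) − (-3, 1) = (3, 1)
[0] track_target on; wire := (3, 1)
[1] recharge on (suppress); wire := (3, 1)
[2] follow_wall off; pass (3, 1)
[3] phototaxis off; pass (3, 1)
[4] back_away off; pass (3, 1)
output (3, 1) — from layer 1 (recharge)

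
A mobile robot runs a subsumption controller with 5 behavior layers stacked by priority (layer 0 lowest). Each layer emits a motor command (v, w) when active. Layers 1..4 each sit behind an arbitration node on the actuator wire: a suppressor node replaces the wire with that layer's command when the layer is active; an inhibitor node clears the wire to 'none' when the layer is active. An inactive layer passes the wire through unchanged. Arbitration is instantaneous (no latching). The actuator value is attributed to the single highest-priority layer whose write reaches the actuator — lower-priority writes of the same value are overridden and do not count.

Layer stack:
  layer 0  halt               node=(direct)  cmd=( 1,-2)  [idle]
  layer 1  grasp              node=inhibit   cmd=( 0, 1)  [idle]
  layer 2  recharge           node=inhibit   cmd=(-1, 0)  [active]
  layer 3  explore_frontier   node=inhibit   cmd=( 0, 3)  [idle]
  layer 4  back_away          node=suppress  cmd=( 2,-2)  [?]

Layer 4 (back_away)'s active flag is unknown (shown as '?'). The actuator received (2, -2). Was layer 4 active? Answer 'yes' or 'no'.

If layer 4 is active=yes:
  actuator would be (2, -2)
If layer 4 is active=no:
  actuator would be none
Observed (2, -2), so layer 4 was active.

yes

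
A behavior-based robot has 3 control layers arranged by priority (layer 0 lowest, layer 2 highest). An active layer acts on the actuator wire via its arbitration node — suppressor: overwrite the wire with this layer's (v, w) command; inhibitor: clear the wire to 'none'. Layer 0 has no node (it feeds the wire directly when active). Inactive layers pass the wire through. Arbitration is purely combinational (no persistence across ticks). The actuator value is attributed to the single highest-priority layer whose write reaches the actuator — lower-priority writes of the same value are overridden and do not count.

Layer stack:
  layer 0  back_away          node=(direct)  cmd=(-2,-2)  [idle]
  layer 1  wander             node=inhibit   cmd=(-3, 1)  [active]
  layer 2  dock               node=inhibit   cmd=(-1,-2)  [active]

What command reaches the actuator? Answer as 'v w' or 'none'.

none

[0] back_away off; wire := none
[1] wander on (inhibit); wire := none
[2] dock on (inhibit); wire := none
output none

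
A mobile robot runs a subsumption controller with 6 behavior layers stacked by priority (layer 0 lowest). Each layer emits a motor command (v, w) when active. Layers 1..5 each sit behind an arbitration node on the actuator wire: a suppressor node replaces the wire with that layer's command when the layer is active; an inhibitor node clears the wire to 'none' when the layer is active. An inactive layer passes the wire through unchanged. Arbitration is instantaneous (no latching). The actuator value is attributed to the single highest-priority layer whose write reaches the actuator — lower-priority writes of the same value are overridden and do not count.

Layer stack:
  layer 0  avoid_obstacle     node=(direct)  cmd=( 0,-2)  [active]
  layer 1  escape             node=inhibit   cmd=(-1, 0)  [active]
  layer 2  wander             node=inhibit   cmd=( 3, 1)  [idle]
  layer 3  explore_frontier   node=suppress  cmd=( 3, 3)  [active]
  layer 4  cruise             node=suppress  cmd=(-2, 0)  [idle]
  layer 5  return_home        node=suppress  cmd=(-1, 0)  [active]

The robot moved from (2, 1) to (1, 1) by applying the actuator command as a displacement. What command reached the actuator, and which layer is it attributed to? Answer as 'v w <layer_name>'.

displacement = (1, 1) − (2, 1) = (-1, 0)
[0] avoid_obstacle on; wire := (0, -2)
[1] escape on (inhibit); wire := none
[2] wander off; pass none
[3] explore_frontier on (suppress); wire := (3, 3)
[4] cruise off; pass (3, 3)
[5] return_home on (suppress); wire := (-1, 0)
output (-1, 0) — from layer 5 (return_home)

-1 0 return_home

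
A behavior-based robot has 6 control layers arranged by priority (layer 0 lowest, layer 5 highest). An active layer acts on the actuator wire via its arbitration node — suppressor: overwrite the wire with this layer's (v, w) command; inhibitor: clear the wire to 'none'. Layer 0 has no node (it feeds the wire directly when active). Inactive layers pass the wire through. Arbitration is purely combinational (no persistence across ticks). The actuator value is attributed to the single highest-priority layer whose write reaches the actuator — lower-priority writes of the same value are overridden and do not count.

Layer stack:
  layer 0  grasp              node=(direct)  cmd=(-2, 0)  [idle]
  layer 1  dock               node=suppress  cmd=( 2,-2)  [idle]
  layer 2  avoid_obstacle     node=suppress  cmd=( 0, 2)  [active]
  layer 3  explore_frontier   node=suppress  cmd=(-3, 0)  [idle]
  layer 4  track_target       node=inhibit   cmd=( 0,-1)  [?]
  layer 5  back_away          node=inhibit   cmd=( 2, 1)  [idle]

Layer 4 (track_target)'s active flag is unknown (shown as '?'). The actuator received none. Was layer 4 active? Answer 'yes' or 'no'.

If layer 4 is active=yes:
  actuator would be none
If layer 4 is active=no:
  actuator would be (0, 2)
Observed none, so layer 4 was active.

yes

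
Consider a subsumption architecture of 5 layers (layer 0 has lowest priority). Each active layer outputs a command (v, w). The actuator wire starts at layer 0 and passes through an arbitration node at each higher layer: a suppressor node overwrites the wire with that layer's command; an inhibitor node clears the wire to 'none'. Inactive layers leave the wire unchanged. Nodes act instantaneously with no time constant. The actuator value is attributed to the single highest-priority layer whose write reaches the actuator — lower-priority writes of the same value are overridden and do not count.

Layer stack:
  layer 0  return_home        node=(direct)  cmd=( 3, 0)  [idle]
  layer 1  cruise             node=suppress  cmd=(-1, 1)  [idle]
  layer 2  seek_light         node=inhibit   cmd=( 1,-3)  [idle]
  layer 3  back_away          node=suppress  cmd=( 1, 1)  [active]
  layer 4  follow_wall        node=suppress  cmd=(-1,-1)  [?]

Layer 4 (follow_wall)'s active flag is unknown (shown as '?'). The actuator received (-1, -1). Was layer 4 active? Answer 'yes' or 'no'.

If layer 4 is active=yes:
  actuator would be (-1, -1)
If layer 4 is active=no:
  actuator would be (1, 1)
Observed (-1, -1), so layer 4 was active.

yes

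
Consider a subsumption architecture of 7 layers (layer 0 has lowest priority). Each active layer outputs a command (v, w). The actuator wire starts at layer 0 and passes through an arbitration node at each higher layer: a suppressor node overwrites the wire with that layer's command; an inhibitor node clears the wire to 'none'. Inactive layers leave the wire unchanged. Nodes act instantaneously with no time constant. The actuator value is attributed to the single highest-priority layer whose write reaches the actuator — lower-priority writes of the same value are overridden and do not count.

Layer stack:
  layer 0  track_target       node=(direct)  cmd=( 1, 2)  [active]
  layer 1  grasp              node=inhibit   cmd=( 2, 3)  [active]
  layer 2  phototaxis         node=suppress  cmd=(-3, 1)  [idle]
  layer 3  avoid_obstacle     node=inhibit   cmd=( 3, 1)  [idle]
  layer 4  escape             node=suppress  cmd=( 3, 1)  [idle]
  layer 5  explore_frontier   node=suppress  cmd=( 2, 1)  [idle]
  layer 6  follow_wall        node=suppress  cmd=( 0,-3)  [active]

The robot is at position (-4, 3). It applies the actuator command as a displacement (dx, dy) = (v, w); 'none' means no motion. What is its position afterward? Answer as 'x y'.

layer 0 (track_target) active — direct: (1, 2)
layer 1 (grasp) active — inhibits: none
layer 2 (phototaxis) idle — unchanged: none
layer 3 (avoid_obstacle) idle — unchanged: none
layer 4 (escape) idle — unchanged: none
layer 5 (explore_frontier) idle — unchanged: none
layer 6 (follow_wall) active — suppresses: (0, -3)
→ actuator (0, -3)
position: (-4, 3) + (0, -3) = (-4, 0)

-4 0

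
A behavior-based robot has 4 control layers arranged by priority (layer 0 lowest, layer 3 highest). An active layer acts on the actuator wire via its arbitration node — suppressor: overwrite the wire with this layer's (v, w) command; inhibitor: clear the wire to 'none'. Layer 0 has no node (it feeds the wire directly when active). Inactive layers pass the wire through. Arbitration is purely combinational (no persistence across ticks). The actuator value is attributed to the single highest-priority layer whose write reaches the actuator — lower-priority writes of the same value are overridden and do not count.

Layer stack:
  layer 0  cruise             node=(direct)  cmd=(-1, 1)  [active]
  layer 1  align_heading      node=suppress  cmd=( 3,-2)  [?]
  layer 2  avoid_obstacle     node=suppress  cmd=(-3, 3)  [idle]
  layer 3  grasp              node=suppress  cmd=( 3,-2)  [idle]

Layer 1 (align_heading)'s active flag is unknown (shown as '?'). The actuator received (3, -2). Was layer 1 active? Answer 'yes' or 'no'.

yes

If layer 1 is active=yes:
  actuator would be (3, -2)
If layer 1 is active=no:
  actuator would be (-1, 1)
Observed (3, -2), so layer 1 was active.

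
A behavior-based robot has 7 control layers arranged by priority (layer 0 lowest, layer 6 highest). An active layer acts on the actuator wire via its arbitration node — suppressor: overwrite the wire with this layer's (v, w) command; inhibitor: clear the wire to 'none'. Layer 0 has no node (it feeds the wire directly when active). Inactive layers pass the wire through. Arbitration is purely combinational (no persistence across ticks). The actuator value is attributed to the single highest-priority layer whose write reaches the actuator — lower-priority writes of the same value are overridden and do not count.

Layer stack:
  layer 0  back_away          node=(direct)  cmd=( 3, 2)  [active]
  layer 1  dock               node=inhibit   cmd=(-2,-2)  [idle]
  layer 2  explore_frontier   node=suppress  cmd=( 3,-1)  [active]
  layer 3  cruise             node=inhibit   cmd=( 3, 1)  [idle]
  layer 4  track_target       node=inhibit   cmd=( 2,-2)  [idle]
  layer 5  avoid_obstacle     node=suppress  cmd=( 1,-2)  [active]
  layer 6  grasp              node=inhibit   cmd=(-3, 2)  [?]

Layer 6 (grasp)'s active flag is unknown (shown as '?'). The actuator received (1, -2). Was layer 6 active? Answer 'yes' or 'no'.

no

If layer 6 is active=yes:
  actuator would be none
If layer 6 is active=no:
  actuator would be (1, -2)
Observed (1, -2), so layer 6 was idle.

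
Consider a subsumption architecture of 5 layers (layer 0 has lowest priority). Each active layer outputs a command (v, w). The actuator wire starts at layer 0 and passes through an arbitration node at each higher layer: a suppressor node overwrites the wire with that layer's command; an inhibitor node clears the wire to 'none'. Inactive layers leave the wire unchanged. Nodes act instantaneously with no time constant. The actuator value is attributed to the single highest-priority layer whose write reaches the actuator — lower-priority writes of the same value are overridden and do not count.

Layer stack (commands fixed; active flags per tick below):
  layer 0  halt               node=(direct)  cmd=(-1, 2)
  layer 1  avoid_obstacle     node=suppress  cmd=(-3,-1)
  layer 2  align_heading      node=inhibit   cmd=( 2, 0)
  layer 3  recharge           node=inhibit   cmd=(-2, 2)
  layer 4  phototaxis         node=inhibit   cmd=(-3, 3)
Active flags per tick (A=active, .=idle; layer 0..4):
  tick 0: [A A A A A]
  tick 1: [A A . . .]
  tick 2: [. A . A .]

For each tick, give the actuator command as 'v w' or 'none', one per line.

tick 0:
  layer 0 (halt) active — direct: (-1, 2)
  layer 1 (avoid_obstacle) active — suppresses: (-3, -1)
  layer 2 (align_heading) active — inhibits: none
  layer 3 (recharge) active — inhibits: none
  layer 4 (phototaxis) active — inhibits: none
  → actuator none
tick 1:
  layer 0 (halt) active — direct: (-1, 2)
  layer 1 (avoid_obstacle) active — suppresses: (-3, -1)
  layer 2 (align_heading) idle — unchanged: (-3, -1)
  layer 3 (recharge) idle — unchanged: (-3, -1)
  layer 4 (phototaxis) idle — unchanged: (-3, -1)
  → actuator (-3, -1)
tick 2:
  layer 0 (halt) idle — none
  layer 1 (avoid_obstacle) active — suppresses: (-3, -1)
  layer 2 (align_heading) idle — unchanged: (-3, -1)
  layer 3 (recharge) active — inhibits: none
  layer 4 (phototaxis) idle — unchanged: none
  → actuator none

none
-3 -1
none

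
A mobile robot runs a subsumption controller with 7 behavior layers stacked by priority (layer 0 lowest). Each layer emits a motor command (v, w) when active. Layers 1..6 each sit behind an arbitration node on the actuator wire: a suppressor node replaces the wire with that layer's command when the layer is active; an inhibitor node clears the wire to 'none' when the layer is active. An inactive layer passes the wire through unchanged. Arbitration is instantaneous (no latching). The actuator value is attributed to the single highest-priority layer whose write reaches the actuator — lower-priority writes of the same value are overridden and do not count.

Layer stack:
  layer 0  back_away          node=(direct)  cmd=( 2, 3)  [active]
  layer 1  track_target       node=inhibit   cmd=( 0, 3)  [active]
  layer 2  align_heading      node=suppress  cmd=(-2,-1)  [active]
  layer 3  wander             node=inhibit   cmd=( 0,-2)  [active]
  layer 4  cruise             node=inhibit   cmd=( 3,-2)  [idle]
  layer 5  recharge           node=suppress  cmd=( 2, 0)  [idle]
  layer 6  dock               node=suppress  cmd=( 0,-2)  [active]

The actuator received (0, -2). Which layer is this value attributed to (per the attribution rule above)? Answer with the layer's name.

dock

[0] back_away on; wire := (2, 3)
[1] track_target on (inhibit); wire := none
[2] align_heading on (suppress); wire := (-2, -1)
[3] wander on (inhibit); wire := none
[4] cruise off; pass none
[5] recharge off; pass none
[6] dock on (suppress); wire := (0, -2)
output (0, -2)
last writer: layer 6 = dock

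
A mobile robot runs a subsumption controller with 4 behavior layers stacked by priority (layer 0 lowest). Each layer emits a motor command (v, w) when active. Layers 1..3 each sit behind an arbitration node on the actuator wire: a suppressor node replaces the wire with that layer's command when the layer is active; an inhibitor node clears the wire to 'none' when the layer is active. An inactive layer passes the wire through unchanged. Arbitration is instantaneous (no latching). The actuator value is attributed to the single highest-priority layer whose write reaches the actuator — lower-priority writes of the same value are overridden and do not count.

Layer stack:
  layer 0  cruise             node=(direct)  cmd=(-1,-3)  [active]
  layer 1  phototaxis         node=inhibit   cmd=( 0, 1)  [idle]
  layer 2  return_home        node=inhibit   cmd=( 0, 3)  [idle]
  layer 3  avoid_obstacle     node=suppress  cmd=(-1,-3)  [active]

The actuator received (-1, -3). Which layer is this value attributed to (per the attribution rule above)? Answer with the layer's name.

[0] cruise on; wire := (-1, -3)
[1] phototaxis off; pass (-1, -3)
[2] return_home off; pass (-1, -3)
[3] avoid_obstacle on (suppress); wire := (-1, -3)
output (-1, -3)
last writer: layer 3 = avoid_obstacle

avoid_obstacle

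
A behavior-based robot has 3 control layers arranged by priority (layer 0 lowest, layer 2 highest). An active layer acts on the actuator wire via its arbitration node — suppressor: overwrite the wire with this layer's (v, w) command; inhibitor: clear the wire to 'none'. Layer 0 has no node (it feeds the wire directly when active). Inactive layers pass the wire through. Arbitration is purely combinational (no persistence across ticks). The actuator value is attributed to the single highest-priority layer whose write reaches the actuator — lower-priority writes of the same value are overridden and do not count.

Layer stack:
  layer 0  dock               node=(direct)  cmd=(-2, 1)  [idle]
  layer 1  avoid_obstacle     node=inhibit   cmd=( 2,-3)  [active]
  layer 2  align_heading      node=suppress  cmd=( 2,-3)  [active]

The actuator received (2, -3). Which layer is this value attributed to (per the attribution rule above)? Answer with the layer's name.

align_heading

layer 0 (dock) idle — none
layer 1 (avoid_obstacle) active — inhibits: none
layer 2 (align_heading) active — suppresses: (2, -3)
→ actuator (2, -3)
last writer: layer 2 = align_heading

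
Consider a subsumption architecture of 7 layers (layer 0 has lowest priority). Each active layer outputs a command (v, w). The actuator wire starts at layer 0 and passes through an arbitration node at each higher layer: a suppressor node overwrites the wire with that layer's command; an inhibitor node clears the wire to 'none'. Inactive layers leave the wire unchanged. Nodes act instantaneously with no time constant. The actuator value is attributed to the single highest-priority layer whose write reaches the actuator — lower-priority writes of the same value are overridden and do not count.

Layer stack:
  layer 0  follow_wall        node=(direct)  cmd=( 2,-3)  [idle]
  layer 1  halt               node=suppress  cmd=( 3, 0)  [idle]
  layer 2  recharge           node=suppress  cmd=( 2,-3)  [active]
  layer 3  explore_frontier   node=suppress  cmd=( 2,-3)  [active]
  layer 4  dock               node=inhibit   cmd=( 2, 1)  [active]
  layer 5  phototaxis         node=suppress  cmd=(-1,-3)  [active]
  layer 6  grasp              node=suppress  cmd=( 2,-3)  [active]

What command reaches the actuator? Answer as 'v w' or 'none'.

2 -3

[0] follow_wall off; wire := none
[1] halt off; pass none
[2] recharge on (suppress); wire := (2, -3)
[3] explore_frontier on (suppress); wire := (2, -3)
[4] dock on (inhibit); wire := none
[5] phototaxis on (suppress); wire := (-1, -3)
[6] grasp on (suppress); wire := (2, -3)
output (2, -3)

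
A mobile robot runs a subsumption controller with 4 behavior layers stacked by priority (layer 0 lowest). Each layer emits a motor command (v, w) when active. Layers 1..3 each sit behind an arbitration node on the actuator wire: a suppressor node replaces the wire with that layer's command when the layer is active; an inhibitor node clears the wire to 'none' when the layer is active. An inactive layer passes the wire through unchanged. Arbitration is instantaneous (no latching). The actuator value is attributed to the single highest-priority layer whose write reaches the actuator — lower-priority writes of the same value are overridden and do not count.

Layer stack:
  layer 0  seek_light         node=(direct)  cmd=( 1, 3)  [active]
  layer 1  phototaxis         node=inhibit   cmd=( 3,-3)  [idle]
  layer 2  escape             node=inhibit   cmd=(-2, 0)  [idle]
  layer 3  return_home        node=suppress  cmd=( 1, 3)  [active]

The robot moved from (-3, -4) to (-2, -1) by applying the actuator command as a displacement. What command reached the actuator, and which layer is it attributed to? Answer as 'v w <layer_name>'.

displacement = (-2, -1) − (-3, -4) = (1, 3)
layer 0 (seek_light) active — direct: (1, 3)
layer 1 (phototaxis) idle — unchanged: (1, 3)
layer 2 (escape) idle — unchanged: (1, 3)
layer 3 (return_home) active — suppresses: (1, 3)
→ actuator (1, 3) — from layer 3 (return_home)

1 3 return_home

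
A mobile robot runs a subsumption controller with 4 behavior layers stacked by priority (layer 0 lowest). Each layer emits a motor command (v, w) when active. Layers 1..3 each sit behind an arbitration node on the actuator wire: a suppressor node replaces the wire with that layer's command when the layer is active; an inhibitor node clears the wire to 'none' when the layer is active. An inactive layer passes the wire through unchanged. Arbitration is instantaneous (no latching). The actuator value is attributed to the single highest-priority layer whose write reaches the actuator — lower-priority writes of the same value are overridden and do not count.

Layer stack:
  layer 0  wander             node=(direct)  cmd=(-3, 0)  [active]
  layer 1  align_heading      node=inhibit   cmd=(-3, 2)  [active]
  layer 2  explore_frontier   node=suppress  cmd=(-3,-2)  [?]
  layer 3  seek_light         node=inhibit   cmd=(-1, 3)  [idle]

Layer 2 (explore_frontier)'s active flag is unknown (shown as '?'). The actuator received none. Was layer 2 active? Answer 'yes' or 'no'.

no

If layer 2 is active=yes:
  actuator would be (-3, -2)
If layer 2 is active=no:
  actuator would be none
Observed none, so layer 2 was idle.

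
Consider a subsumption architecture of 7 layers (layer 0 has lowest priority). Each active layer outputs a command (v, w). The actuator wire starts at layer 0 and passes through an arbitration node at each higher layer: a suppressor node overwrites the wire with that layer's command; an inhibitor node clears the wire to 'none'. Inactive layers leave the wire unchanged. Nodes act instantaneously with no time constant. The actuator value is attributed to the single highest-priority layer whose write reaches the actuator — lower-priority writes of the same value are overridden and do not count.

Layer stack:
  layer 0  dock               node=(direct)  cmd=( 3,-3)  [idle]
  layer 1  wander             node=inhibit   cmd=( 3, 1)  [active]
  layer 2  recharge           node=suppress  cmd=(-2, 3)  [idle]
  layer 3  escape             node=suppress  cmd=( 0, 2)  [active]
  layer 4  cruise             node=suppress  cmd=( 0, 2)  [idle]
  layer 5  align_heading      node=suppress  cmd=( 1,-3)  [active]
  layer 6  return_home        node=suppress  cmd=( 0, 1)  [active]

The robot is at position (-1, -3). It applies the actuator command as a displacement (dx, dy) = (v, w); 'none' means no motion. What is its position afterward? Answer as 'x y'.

L0 dock: idle → wire = none
L1 wander: active, inhibitor → wire = none
L2 recharge: idle → wire stays none
L3 escape: active, suppressor → wire = (0, 2)
L4 cruise: idle → wire stays (0, 2)
L5 align_heading: active, suppressor → wire = (1, -3)
L6 return_home: active, suppressor → wire = (0, 1)
actuator = (0, 1)
position: (-1, -3) + (0, 1) = (-1, -2)

-1 -2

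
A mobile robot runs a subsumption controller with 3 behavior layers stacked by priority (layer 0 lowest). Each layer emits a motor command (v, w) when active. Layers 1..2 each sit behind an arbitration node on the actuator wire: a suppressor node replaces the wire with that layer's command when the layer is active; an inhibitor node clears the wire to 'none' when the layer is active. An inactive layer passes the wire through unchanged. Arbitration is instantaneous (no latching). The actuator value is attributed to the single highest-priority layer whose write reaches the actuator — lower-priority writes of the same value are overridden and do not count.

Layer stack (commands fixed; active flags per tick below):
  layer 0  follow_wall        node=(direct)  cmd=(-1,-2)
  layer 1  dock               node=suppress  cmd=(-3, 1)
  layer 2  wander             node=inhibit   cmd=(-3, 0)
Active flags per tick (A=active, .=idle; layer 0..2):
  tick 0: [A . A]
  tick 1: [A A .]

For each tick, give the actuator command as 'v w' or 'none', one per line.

none
-3 1

tick 0:
  L0 follow_wall: active, feeds wire = (-1, -2)
  L1 dock: idle → wire stays (-1, -2)
  L2 wander: active, inhibitor → wire = none
  actuator = none
tick 1:
  L0 follow_wall: active, feeds wire = (-1, -2)
  L1 dock: active, suppressor → wire = (-3, 1)
  L2 wander: idle → wire stays (-3, 1)
  actuator = (-3, 1)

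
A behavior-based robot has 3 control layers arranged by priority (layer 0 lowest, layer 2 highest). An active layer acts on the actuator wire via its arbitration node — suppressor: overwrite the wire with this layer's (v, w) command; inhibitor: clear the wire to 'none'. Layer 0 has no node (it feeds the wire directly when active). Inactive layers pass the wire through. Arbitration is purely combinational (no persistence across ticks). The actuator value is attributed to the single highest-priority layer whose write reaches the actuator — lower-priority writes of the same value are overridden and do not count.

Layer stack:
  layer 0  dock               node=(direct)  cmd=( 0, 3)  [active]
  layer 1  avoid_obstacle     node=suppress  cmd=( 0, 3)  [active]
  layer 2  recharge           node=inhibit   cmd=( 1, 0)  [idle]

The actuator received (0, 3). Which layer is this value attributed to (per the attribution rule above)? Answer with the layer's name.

[0] dock on; wire := (0, 3)
[1] avoid_obstacle on (suppress); wire := (0, 3)
[2] recharge off; pass (0, 3)
output (0, 3)
last writer: layer 1 = avoid_obstacle

avoid_obstacle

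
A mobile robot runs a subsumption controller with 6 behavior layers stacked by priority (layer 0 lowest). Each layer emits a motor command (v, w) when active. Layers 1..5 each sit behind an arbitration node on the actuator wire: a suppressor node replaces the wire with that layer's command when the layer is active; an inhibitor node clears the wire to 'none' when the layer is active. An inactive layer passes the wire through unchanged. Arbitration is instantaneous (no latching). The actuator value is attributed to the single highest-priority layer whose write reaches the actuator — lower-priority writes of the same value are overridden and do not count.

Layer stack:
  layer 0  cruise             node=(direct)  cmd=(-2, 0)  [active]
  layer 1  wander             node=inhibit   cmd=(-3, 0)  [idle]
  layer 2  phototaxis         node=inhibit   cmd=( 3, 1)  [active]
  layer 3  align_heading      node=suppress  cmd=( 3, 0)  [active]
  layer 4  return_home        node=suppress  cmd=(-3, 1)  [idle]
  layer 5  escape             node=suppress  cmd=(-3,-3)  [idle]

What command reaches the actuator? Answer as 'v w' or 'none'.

L0 cruise: active, feeds wire = (-2, 0)
L1 wander: idle → wire stays (-2, 0)
L2 phototaxis: active, inhibitor → wire = none
L3 align_heading: active, suppressor → wire = (3, 0)
L4 return_home: idle → wire stays (3, 0)
L5 escape: idle → wire stays (3, 0)
actuator = (3, 0)

3 0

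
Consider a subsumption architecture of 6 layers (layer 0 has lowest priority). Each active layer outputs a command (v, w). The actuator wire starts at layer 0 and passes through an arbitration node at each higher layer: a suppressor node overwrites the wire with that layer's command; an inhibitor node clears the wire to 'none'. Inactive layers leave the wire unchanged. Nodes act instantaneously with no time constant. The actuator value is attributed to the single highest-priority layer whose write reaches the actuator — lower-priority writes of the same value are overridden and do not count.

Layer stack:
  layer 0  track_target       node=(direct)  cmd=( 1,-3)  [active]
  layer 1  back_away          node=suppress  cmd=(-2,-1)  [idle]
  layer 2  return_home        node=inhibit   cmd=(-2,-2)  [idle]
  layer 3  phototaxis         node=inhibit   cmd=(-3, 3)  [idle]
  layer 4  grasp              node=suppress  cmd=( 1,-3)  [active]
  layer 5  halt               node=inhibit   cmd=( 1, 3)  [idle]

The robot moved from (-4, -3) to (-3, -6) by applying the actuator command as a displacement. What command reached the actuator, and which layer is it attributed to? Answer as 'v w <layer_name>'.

displacement = (-3, -6) − (-4, -3) = (1, -3)
[0] track_target on; wire := (1, -3)
[1] back_away off; pass (1, -3)
[2] return_home off; pass (1, -3)
[3] phototaxis off; pass (1, -3)
[4] grasp on (suppress); wire := (1, -3)
[5] halt off; pass (1, -3)
output (1, -3) — from layer 4 (grasp)

1 -3 grasp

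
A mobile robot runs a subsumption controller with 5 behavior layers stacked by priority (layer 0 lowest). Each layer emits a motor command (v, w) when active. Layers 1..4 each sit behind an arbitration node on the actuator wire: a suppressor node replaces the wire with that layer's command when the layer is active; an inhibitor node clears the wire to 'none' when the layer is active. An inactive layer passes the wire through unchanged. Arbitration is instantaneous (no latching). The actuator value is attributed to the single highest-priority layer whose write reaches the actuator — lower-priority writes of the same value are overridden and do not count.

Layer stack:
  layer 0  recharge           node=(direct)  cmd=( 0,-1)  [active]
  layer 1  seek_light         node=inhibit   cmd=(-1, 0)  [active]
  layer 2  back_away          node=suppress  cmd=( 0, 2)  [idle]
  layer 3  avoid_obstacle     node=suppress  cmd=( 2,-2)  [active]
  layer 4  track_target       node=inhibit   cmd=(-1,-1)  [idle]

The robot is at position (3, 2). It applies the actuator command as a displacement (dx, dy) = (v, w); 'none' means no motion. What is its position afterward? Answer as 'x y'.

5 0

L0 recharge: active, feeds wire = (0, -1)
L1 seek_light: active, inhibitor → wire = none
L2 back_away: idle → wire stays none
L3 avoid_obstacle: active, suppressor → wire = (2, -2)
L4 track_target: idle → wire stays (2, -2)
actuator = (2, -2)
position: (3, 2) + (2, -2) = (5, 0)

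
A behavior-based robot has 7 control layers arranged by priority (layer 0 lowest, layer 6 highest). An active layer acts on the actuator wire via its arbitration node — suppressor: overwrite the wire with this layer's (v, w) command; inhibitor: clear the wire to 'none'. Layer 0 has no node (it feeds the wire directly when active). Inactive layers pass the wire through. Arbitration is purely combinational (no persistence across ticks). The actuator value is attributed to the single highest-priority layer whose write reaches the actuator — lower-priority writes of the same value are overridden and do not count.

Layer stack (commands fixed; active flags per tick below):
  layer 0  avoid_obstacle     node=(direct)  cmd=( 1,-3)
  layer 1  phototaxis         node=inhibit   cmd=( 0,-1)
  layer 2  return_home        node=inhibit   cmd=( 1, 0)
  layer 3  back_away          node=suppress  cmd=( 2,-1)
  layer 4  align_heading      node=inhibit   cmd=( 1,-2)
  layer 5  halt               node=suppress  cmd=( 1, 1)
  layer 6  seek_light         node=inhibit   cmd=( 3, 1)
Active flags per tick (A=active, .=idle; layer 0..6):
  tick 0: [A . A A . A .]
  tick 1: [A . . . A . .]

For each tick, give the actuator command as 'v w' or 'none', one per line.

1 1
none

tick 0:
  layer 0 (avoid_obstacle) active — direct: (1, -3)
  layer 1 (phototaxis) idle — unchanged: (1, -3)
  layer 2 (return_home) active — inhibits: none
  layer 3 (back_away) active — suppresses: (2, -1)
  layer 4 (align_heading) idle — unchanged: (2, -1)
  layer 5 (halt) active — suppresses: (1, 1)
  layer 6 (seek_light) idle — unchanged: (1, 1)
  → actuator (1, 1)
tick 1:
  layer 0 (avoid_obstacle) active — direct: (1, -3)
  layer 1 (phototaxis) idle — unchanged: (1, -3)
  layer 2 (return_home) idle — unchanged: (1, -3)
  layer 3 (back_away) idle — unchanged: (1, -3)
  layer 4 (align_heading) active — inhibits: none
  layer 5 (halt) idle — unchanged: none
  layer 6 (seek_light) idle — unchanged: none
  → actuator none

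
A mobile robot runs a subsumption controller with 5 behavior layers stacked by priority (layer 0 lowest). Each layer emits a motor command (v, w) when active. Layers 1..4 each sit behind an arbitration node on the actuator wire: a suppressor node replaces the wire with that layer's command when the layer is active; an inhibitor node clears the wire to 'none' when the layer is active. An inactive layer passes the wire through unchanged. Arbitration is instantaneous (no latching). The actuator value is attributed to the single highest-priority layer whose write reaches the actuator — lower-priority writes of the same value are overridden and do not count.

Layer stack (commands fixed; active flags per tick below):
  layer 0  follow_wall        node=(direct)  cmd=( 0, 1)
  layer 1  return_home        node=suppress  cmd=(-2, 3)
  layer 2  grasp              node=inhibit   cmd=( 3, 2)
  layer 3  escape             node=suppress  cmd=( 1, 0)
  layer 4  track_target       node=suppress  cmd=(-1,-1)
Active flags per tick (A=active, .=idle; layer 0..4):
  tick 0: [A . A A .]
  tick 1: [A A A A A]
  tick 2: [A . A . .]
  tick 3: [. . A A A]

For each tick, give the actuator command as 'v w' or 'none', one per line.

tick 0:
  [0] follow_wall on; wire := (0, 1)
  [1] return_home off; pass (0, 1)
  [2] grasp on (inhibit); wire := none
  [3] escape on (suppress); wire := (1, 0)
  [4] track_target off; pass (1, 0)
  output (1, 0)
tick 1:
  [0] follow_wall on; wire := (0, 1)
  [1] return_home on (suppress); wire := (-2, 3)
  [2] grasp on (inhibit); wire := none
  [3] escape on (suppress); wire := (1, 0)
  [4] track_target on (suppress); wire := (-1, -1)
  output (-1, -1)
tick 2:
  [0] follow_wall on; wire := (0, 1)
  [1] return_home off; pass (0, 1)
  [2] grasp on (inhibit); wire := none
  [3] escape off; pass none
  [4] track_target off; pass none
  output none
tick 3:
  [0] follow_wall off; wire := none
  [1] return_home off; pass none
  [2] grasp on (inhibit); wire := none
  [3] escape on (suppress); wire := (1, 0)
  [4] track_target on (suppress); wire := (-1, -1)
  output (-1, -1)

1 0
-1 -1
none
-1 -1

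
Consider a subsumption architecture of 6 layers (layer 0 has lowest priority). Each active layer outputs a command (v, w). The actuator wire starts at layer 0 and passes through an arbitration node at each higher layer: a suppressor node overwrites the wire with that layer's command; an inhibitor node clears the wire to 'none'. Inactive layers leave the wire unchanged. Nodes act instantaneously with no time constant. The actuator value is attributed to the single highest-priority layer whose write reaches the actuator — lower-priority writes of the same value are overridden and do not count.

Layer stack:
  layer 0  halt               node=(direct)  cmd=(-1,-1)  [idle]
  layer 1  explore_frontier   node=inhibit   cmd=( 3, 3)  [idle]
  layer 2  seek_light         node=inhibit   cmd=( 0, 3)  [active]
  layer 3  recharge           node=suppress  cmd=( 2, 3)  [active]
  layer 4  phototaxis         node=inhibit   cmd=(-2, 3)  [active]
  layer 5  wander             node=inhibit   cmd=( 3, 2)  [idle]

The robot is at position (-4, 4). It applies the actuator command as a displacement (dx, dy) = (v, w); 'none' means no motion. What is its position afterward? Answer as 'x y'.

layer 0 (halt) idle — none
layer 1 (explore_frontier) idle — unchanged: none
layer 2 (seek_light) active — inhibits: none
layer 3 (recharge) active — suppresses: (2, 3)
layer 4 (phototaxis) active — inhibits: none
layer 5 (wander) idle — unchanged: none
→ actuator none
position: (-4, 4) + none = (-4, 4)

-4 4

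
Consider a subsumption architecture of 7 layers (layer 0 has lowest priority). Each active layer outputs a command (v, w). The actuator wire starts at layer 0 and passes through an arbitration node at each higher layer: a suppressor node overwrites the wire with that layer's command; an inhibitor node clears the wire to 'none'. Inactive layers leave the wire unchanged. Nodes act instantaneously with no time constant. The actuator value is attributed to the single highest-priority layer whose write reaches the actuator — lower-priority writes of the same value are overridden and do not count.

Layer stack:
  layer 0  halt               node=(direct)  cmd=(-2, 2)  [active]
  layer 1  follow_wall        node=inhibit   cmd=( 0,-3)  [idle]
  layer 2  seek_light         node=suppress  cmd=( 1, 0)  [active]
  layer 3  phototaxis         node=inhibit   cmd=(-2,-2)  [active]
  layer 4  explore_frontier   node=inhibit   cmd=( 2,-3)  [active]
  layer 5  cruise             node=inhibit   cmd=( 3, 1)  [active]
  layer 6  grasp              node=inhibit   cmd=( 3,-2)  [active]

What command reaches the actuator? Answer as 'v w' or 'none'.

L0 halt: active, feeds wire = (-2, 2)
L1 follow_wall: idle → wire stays (-2, 2)
L2 seek_light: active, suppressor → wire = (1, 0)
L3 phototaxis: active, inhibitor → wire = none
L4 explore_frontier: active, inhibitor → wire = none
L5 cruise: active, inhibitor → wire = none
L6 grasp: active, inhibitor → wire = none
actuator = none

none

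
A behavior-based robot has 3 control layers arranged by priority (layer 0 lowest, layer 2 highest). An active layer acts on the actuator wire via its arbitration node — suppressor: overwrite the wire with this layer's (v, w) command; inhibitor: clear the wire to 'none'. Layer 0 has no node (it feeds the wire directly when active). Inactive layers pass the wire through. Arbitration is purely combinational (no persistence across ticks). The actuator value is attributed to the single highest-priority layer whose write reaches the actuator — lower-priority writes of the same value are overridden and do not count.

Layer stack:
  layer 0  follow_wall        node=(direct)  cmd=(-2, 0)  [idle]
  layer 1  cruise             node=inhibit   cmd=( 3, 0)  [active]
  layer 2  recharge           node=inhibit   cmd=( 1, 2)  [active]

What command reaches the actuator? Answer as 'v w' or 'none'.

layer 0 (follow_wall) idle — none
layer 1 (cruise) active — inhibits: none
layer 2 (recharge) active — inhibits: none
→ actuator none

none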